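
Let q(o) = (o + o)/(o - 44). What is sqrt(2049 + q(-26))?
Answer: sqrt(2510935)/35 ≈ 45.274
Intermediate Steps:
q(o) = 2*o/(-44 + o) (q(o) = (2*o)/(-44 + o) = 2*o/(-44 + o))
sqrt(2049 + q(-26)) = sqrt(2049 + 2*(-26)/(-44 - 26)) = sqrt(2049 + 2*(-26)/(-70)) = sqrt(2049 + 2*(-26)*(-1/70)) = sqrt(2049 + 26/35) = sqrt(71741/35) = sqrt(2510935)/35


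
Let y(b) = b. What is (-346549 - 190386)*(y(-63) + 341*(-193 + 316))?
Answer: -22486837800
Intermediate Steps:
(-346549 - 190386)*(y(-63) + 341*(-193 + 316)) = (-346549 - 190386)*(-63 + 341*(-193 + 316)) = -536935*(-63 + 341*123) = -536935*(-63 + 41943) = -536935*41880 = -22486837800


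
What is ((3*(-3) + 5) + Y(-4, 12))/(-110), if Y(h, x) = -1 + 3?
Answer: 1/55 ≈ 0.018182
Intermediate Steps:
Y(h, x) = 2
((3*(-3) + 5) + Y(-4, 12))/(-110) = ((3*(-3) + 5) + 2)/(-110) = -((-9 + 5) + 2)/110 = -(-4 + 2)/110 = -1/110*(-2) = 1/55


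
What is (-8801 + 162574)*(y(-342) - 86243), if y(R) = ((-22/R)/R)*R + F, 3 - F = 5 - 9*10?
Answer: -2265459799862/171 ≈ -1.3248e+10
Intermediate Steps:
F = 88 (F = 3 - (5 - 9*10) = 3 - (5 - 90) = 3 - 1*(-85) = 3 + 85 = 88)
y(R) = 88 - 22/R (y(R) = ((-22/R)/R)*R + 88 = (-22/R²)*R + 88 = -22/R + 88 = 88 - 22/R)
(-8801 + 162574)*(y(-342) - 86243) = (-8801 + 162574)*((88 - 22/(-342)) - 86243) = 153773*((88 - 22*(-1/342)) - 86243) = 153773*((88 + 11/171) - 86243) = 153773*(15059/171 - 86243) = 153773*(-14732494/171) = -2265459799862/171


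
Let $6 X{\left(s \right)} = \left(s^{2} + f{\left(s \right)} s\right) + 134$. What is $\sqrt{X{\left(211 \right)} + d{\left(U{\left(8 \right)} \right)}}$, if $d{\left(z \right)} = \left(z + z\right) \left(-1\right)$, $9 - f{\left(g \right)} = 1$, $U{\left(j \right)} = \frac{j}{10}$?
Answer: $\frac{\sqrt{6950010}}{30} \approx 87.876$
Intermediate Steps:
$U{\left(j \right)} = \frac{j}{10}$ ($U{\left(j \right)} = j \frac{1}{10} = \frac{j}{10}$)
$f{\left(g \right)} = 8$ ($f{\left(g \right)} = 9 - 1 = 8$)
$d{\left(z \right)} = - 2 z$ ($d{\left(z \right)} = 2 z \left(-1\right) = - 2 z$)
$X{\left(s \right)} = \frac{67}{3} + \frac{s^{2}}{6} + \frac{4 s}{3}$ ($X{\left(s \right)} = \frac{\left(s^{2} + 8 s\right) + 134}{6} = \frac{134 + s^{2} + 8 s}{6} = \frac{67}{3} + \frac{s^{2}}{6} + \frac{4 s}{3}$)
$\sqrt{X{\left(211 \right)} + d{\left(U{\left(8 \right)} \right)}} = \sqrt{\left(\frac{67}{3} + \frac{211^{2}}{6} + \frac{4}{3} \cdot 211\right) - 2 \cdot \frac{1}{10} \cdot 8} = \sqrt{\left(\frac{67}{3} + \frac{1}{6} \cdot 44521 + \frac{844}{3}\right) - \frac{8}{5}} = \sqrt{\left(\frac{67}{3} + \frac{44521}{6} + \frac{844}{3}\right) - \frac{8}{5}} = \sqrt{\frac{46343}{6} - \frac{8}{5}} = \sqrt{\frac{231667}{30}} = \frac{\sqrt{6950010}}{30}$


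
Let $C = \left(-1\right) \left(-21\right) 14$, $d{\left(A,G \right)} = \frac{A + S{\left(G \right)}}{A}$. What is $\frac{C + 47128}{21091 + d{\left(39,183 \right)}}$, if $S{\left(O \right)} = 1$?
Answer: $\frac{1849458}{822589} \approx 2.2483$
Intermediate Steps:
$d{\left(A,G \right)} = \frac{1 + A}{A}$ ($d{\left(A,G \right)} = \frac{A + 1}{A} = \frac{1 + A}{A}$)
$C = 294$ ($C = 21 \cdot 14 = 294$)
$\frac{C + 47128}{21091 + d{\left(39,183 \right)}} = \frac{294 + 47128}{21091 + \frac{1 + 39}{39}} = \frac{47422}{21091 + \frac{1}{39} \cdot 40} = \frac{47422}{21091 + \frac{40}{39}} = \frac{47422}{\frac{822589}{39}} = 47422 \cdot \frac{39}{822589} = \frac{1849458}{822589}$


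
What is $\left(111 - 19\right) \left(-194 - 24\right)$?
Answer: $-20056$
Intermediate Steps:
$\left(111 - 19\right) \left(-194 - 24\right) = 92 \left(-218\right) = -20056$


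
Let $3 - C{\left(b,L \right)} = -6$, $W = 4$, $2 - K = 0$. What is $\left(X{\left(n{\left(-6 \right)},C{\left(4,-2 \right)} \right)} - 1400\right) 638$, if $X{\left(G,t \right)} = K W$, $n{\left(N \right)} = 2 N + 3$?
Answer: $-888096$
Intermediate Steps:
$K = 2$ ($K = 2 - 0 = 2 + 0 = 2$)
$n{\left(N \right)} = 3 + 2 N$
$C{\left(b,L \right)} = 9$ ($C{\left(b,L \right)} = 3 - -6 = 3 + 6 = 9$)
$X{\left(G,t \right)} = 8$ ($X{\left(G,t \right)} = 2 \cdot 4 = 8$)
$\left(X{\left(n{\left(-6 \right)},C{\left(4,-2 \right)} \right)} - 1400\right) 638 = \left(8 - 1400\right) 638 = \left(-1392\right) 638 = -888096$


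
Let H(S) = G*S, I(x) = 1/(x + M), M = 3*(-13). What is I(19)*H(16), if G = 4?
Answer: -16/5 ≈ -3.2000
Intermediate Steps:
M = -39
I(x) = 1/(-39 + x) (I(x) = 1/(x - 39) = 1/(-39 + x))
H(S) = 4*S
I(19)*H(16) = (4*16)/(-39 + 19) = 64/(-20) = -1/20*64 = -16/5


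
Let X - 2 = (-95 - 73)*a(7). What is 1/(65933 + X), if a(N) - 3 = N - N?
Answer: 1/65431 ≈ 1.5283e-5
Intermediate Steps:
a(N) = 3 (a(N) = 3 + (N - N) = 3 + 0 = 3)
X = -502 (X = 2 + (-95 - 73)*3 = 2 - 168*3 = 2 - 504 = -502)
1/(65933 + X) = 1/(65933 - 502) = 1/65431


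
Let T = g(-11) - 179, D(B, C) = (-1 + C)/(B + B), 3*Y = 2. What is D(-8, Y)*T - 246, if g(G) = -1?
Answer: -999/4 ≈ -249.75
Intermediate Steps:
Y = ⅔ (Y = (⅓)*2 = ⅔ ≈ 0.66667)
D(B, C) = (-1 + C)/(2*B) (D(B, C) = (-1 + C)/((2*B)) = (-1 + C)*(1/(2*B)) = (-1 + C)/(2*B))
T = -180 (T = -1 - 179 = -180)
D(-8, Y)*T - 246 = ((½)*(-1 + ⅔)/(-8))*(-180) - 246 = ((½)*(-⅛)*(-⅓))*(-180) - 246 = (1/48)*(-180) - 246 = -15/4 - 246 = -999/4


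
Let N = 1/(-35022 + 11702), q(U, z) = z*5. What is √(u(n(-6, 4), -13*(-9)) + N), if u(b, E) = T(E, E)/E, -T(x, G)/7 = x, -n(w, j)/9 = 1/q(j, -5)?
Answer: I*√951695030/11660 ≈ 2.6458*I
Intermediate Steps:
q(U, z) = 5*z
n(w, j) = 9/25 (n(w, j) = -9/(5*(-5)) = -9/(-25) = -9*(-1/25) = 9/25)
T(x, G) = -7*x
u(b, E) = -7 (u(b, E) = (-7*E)/E = -7)
N = -1/23320 (N = 1/(-23320) = -1/23320 ≈ -4.2882e-5)
√(u(n(-6, 4), -13*(-9)) + N) = √(-7 - 1/23320) = √(-163241/23320) = I*√951695030/11660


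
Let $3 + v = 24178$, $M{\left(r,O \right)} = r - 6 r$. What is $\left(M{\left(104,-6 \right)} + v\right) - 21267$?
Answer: $2388$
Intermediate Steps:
$M{\left(r,O \right)} = - 5 r$
$v = 24175$ ($v = -3 + 24178 = 24175$)
$\left(M{\left(104,-6 \right)} + v\right) - 21267 = \left(\left(-5\right) 104 + 24175\right) - 21267 = \left(-520 + 24175\right) - 21267 = 23655 - 21267 = 2388$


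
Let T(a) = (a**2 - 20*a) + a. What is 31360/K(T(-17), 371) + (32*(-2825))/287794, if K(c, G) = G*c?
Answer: -205362160/1166860773 ≈ -0.17600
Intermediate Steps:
T(a) = a**2 - 19*a
31360/K(T(-17), 371) + (32*(-2825))/287794 = 31360/((371*(-17*(-19 - 17)))) + (32*(-2825))/287794 = 31360/((371*(-17*(-36)))) - 90400*1/287794 = 31360/((371*612)) - 45200/143897 = 31360/227052 - 45200/143897 = 31360*(1/227052) - 45200/143897 = 1120/8109 - 45200/143897 = -205362160/1166860773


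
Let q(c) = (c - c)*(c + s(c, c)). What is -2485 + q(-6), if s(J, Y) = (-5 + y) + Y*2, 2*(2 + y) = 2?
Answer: -2485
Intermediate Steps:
y = -1 (y = -2 + (½)*2 = -2 + 1 = -1)
s(J, Y) = -6 + 2*Y (s(J, Y) = (-5 - 1) + Y*2 = -6 + 2*Y)
q(c) = 0 (q(c) = (c - c)*(c + (-6 + 2*c)) = 0*(-6 + 3*c) = 0)
-2485 + q(-6) = -2485 + 0 = -2485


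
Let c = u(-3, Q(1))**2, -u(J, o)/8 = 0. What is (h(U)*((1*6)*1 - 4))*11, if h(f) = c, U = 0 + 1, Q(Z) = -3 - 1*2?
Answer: 0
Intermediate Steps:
Q(Z) = -5 (Q(Z) = -3 - 2 = -5)
u(J, o) = 0 (u(J, o) = -8*0 = 0)
c = 0 (c = 0**2 = 0)
U = 1
h(f) = 0
(h(U)*((1*6)*1 - 4))*11 = (0*((1*6)*1 - 4))*11 = (0*(6*1 - 4))*11 = (0*(6 - 4))*11 = (0*2)*11 = 0*11 = 0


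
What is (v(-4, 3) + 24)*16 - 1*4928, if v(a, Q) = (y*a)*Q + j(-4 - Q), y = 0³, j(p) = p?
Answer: -4656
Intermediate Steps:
y = 0
v(a, Q) = -4 - Q (v(a, Q) = (0*a)*Q + (-4 - Q) = 0*Q + (-4 - Q) = 0 + (-4 - Q) = -4 - Q)
(v(-4, 3) + 24)*16 - 1*4928 = ((-4 - 1*3) + 24)*16 - 1*4928 = ((-4 - 3) + 24)*16 - 4928 = (-7 + 24)*16 - 4928 = 17*16 - 4928 = 272 - 4928 = -4656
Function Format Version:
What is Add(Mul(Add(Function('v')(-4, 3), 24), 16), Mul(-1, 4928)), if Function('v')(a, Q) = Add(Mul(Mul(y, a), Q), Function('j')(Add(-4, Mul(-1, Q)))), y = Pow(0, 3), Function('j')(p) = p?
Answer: -4656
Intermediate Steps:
y = 0
Function('v')(a, Q) = Add(-4, Mul(-1, Q)) (Function('v')(a, Q) = Add(Mul(Mul(0, a), Q), Add(-4, Mul(-1, Q))) = Add(Mul(0, Q), Add(-4, Mul(-1, Q))) = Add(0, Add(-4, Mul(-1, Q))) = Add(-4, Mul(-1, Q)))
Add(Mul(Add(Function('v')(-4, 3), 24), 16), Mul(-1, 4928)) = Add(Mul(Add(Add(-4, Mul(-1, 3)), 24), 16), Mul(-1, 4928)) = Add(Mul(Add(Add(-4, -3), 24), 16), -4928) = Add(Mul(Add(-7, 24), 16), -4928) = Add(Mul(17, 16), -4928) = Add(272, -4928) = -4656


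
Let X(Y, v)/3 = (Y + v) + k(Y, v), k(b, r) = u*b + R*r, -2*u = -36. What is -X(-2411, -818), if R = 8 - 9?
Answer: 137427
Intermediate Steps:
u = 18 (u = -1/2*(-36) = 18)
R = -1
k(b, r) = -r + 18*b (k(b, r) = 18*b - r = -r + 18*b)
X(Y, v) = 57*Y (X(Y, v) = 3*((Y + v) + (-v + 18*Y)) = 3*(19*Y) = 57*Y)
-X(-2411, -818) = -57*(-2411) = -1*(-137427) = 137427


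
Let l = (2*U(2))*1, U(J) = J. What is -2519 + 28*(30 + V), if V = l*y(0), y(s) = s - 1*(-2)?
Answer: -1455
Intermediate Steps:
y(s) = 2 + s (y(s) = s + 2 = 2 + s)
l = 4 (l = (2*2)*1 = 4*1 = 4)
V = 8 (V = 4*(2 + 0) = 4*2 = 8)
-2519 + 28*(30 + V) = -2519 + 28*(30 + 8) = -2519 + 28*38 = -2519 + 1064 = -1455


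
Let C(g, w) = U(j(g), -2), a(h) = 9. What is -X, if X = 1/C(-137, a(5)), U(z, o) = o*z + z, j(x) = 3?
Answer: ⅓ ≈ 0.33333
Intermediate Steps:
U(z, o) = z + o*z
C(g, w) = -3 (C(g, w) = 3*(1 - 2) = 3*(-1) = -3)
X = -⅓ (X = 1/(-3) = -⅓ ≈ -0.33333)
-X = -1*(-⅓) = ⅓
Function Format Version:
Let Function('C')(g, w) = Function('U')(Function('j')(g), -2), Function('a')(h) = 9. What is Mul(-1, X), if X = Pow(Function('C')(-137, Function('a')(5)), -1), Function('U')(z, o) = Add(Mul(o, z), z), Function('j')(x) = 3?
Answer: Rational(1, 3) ≈ 0.33333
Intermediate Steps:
Function('U')(z, o) = Add(z, Mul(o, z))
Function('C')(g, w) = -3 (Function('C')(g, w) = Mul(3, Add(1, -2)) = Mul(3, -1) = -3)
X = Rational(-1, 3) (X = Pow(-3, -1) = Rational(-1, 3) ≈ -0.33333)
Mul(-1, X) = Mul(-1, Rational(-1, 3)) = Rational(1, 3)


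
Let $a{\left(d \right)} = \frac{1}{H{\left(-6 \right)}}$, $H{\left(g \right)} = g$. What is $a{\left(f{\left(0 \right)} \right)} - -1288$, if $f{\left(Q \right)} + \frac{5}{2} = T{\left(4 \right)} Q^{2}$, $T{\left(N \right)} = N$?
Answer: $\frac{7727}{6} \approx 1287.8$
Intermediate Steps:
$f{\left(Q \right)} = - \frac{5}{2} + 4 Q^{2}$
$a{\left(d \right)} = - \frac{1}{6}$ ($a{\left(d \right)} = \frac{1}{-6} = - \frac{1}{6}$)
$a{\left(f{\left(0 \right)} \right)} - -1288 = - \frac{1}{6} - -1288 = - \frac{1}{6} + 1288 = \frac{7727}{6}$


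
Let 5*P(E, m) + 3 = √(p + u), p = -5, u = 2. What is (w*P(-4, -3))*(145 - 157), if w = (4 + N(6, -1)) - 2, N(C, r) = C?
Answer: 288/5 - 96*I*√3/5 ≈ 57.6 - 33.255*I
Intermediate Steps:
w = 8 (w = (4 + 6) - 2 = 10 - 2 = 8)
P(E, m) = -⅗ + I*√3/5 (P(E, m) = -⅗ + √(-5 + 2)/5 = -⅗ + √(-3)/5 = -⅗ + (I*√3)/5 = -⅗ + I*√3/5)
(w*P(-4, -3))*(145 - 157) = (8*(-⅗ + I*√3/5))*(145 - 157) = (-24/5 + 8*I*√3/5)*(-12) = 288/5 - 96*I*√3/5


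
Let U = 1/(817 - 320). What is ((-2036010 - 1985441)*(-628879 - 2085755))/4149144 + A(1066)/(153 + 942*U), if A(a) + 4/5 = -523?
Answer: 8646136225129963/3286147660 ≈ 2.6311e+6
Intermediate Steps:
A(a) = -2619/5 (A(a) = -⅘ - 523 = -2619/5)
U = 1/497 ≈ 0.0020121
((-2036010 - 1985441)*(-628879 - 2085755))/4149144 + A(1066)/(153 + 942*U) = ((-2036010 - 1985441)*(-628879 - 2085755))/4149144 - 2619/(5*(153 + 942*(1/497))) = -4021451*(-2714634)*(1/4149144) - 2619/(5*(153 + 942/497)) = 10916767613934*(1/4149144) - 2619/(5*76983/497) = 67387454407/25612 - 2619/5*497/76983 = 67387454407/25612 - 433881/128305 = 8646136225129963/3286147660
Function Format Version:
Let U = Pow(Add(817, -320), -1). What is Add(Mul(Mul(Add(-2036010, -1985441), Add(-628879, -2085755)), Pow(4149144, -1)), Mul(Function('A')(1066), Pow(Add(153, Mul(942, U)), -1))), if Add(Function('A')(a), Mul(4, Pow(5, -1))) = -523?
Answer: Rational(8646136225129963, 3286147660) ≈ 2.6311e+6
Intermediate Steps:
Function('A')(a) = Rational(-2619, 5) (Function('A')(a) = Add(Rational(-4, 5), -523) = Rational(-2619, 5))
U = Rational(1, 497) (U = Pow(497, -1) = Rational(1, 497) ≈ 0.0020121)
Add(Mul(Mul(Add(-2036010, -1985441), Add(-628879, -2085755)), Pow(4149144, -1)), Mul(Function('A')(1066), Pow(Add(153, Mul(942, U)), -1))) = Add(Mul(Mul(Add(-2036010, -1985441), Add(-628879, -2085755)), Pow(4149144, -1)), Mul(Rational(-2619, 5), Pow(Add(153, Mul(942, Rational(1, 497))), -1))) = Add(Mul(Mul(-4021451, -2714634), Rational(1, 4149144)), Mul(Rational(-2619, 5), Pow(Add(153, Rational(942, 497)), -1))) = Add(Mul(10916767613934, Rational(1, 4149144)), Mul(Rational(-2619, 5), Pow(Rational(76983, 497), -1))) = Add(Rational(67387454407, 25612), Mul(Rational(-2619, 5), Rational(497, 76983))) = Add(Rational(67387454407, 25612), Rational(-433881, 128305)) = Rational(8646136225129963, 3286147660)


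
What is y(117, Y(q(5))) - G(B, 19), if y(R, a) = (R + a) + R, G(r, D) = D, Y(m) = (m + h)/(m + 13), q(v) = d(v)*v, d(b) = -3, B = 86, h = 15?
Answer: 215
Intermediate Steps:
q(v) = -3*v
Y(m) = (15 + m)/(13 + m) (Y(m) = (m + 15)/(m + 13) = (15 + m)/(13 + m))
y(R, a) = a + 2*R
y(117, Y(q(5))) - G(B, 19) = ((15 - 3*5)/(13 - 3*5) + 2*117) - 1*19 = ((15 - 15)/(13 - 15) + 234) - 19 = (0/(-2) + 234) - 19 = (-1/2*0 + 234) - 19 = (0 + 234) - 19 = 234 - 19 = 215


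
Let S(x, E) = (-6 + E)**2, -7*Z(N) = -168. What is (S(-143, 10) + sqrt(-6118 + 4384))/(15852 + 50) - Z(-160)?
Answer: -190816/7951 + 17*I*sqrt(6)/15902 ≈ -23.999 + 0.0026186*I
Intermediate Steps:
Z(N) = 24 (Z(N) = -1/7*(-168) = 24)
(S(-143, 10) + sqrt(-6118 + 4384))/(15852 + 50) - Z(-160) = ((-6 + 10)**2 + sqrt(-6118 + 4384))/(15852 + 50) - 1*24 = (4**2 + sqrt(-1734))/15902 - 24 = (16 + 17*I*sqrt(6))*(1/15902) - 24 = (8/7951 + 17*I*sqrt(6)/15902) - 24 = -190816/7951 + 17*I*sqrt(6)/15902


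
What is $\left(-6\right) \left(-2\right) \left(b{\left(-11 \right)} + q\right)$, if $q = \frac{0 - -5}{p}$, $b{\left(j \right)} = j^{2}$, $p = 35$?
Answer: $\frac{10176}{7} \approx 1453.7$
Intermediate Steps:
$q = \frac{1}{7}$ ($q = \frac{0 - -5}{35} = \left(0 + 5\right) \frac{1}{35} = 5 \cdot \frac{1}{35} = \frac{1}{7} \approx 0.14286$)
$\left(-6\right) \left(-2\right) \left(b{\left(-11 \right)} + q\right) = \left(-6\right) \left(-2\right) \left(\left(-11\right)^{2} + \frac{1}{7}\right) = 12 \left(121 + \frac{1}{7}\right) = 12 \cdot \frac{848}{7} = \frac{10176}{7}$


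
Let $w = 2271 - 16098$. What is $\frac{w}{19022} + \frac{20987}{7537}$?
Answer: $\frac{295000615}{143368814} \approx 2.0576$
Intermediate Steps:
$w = -13827$
$\frac{w}{19022} + \frac{20987}{7537} = - \frac{13827}{19022} + \frac{20987}{7537} = \frac{295000615}{143368814}$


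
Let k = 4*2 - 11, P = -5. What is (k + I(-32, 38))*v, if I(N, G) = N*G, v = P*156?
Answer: 950820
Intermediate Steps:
v = -780 (v = -5*156 = -780)
I(N, G) = G*N
k = -3 (k = 8 - 11 = -3)
(k + I(-32, 38))*v = (-3 + 38*(-32))*(-780) = (-3 - 1216)*(-780) = -1219*(-780) = 950820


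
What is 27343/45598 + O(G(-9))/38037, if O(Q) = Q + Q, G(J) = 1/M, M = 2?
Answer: 1040091289/1734411126 ≈ 0.59968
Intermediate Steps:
G(J) = ½ (G(J) = 1/2 = ½)
O(Q) = 2*Q
27343/45598 + O(G(-9))/38037 = 27343/45598 + (2*(½))/38037 = 27343*(1/45598) + 1*(1/38037) = 27343/45598 + 1/38037 = 1040091289/1734411126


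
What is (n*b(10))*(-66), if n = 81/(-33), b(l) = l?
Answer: 1620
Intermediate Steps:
n = -27/11 (n = 81*(-1/33) = -27/11 ≈ -2.4545)
(n*b(10))*(-66) = -27/11*10*(-66) = -270/11*(-66) = 1620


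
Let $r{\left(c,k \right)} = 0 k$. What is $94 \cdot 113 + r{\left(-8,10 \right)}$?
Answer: $10622$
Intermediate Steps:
$r{\left(c,k \right)} = 0$
$94 \cdot 113 + r{\left(-8,10 \right)} = 94 \cdot 113 + 0 = 10622 + 0 = 10622$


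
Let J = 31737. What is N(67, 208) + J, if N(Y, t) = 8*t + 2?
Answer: 33403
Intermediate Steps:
N(Y, t) = 2 + 8*t
N(67, 208) + J = (2 + 8*208) + 31737 = (2 + 1664) + 31737 = 1666 + 31737 = 33403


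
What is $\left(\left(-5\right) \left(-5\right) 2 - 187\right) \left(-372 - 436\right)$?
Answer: $110696$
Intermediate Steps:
$\left(\left(-5\right) \left(-5\right) 2 - 187\right) \left(-372 - 436\right) = \left(25 \cdot 2 - 187\right) \left(-808\right) = \left(50 - 187\right) \left(-808\right) = \left(-137\right) \left(-808\right) = 110696$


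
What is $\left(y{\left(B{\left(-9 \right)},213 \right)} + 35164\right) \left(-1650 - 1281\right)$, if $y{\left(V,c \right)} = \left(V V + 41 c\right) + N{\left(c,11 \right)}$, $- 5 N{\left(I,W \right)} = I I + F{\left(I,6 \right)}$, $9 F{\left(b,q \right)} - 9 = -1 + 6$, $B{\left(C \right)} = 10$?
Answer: $- \frac{307076962}{3} \approx -1.0236 \cdot 10^{8}$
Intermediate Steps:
$F{\left(b,q \right)} = \frac{14}{9}$ ($F{\left(b,q \right)} = 1 + \frac{-1 + 6}{9} = 1 + \frac{1}{9} \cdot 5 = 1 + \frac{5}{9} = \frac{14}{9}$)
$N{\left(I,W \right)} = - \frac{14}{45} - \frac{I^{2}}{5}$ ($N{\left(I,W \right)} = - \frac{I I + \frac{14}{9}}{5} = - \frac{I^{2} + \frac{14}{9}}{5} = - \frac{\frac{14}{9} + I^{2}}{5} = - \frac{14}{45} - \frac{I^{2}}{5}$)
$y{\left(V,c \right)} = - \frac{14}{45} + V^{2} + 41 c - \frac{c^{2}}{5}$ ($y{\left(V,c \right)} = \left(V V + 41 c\right) - \left(\frac{14}{45} + \frac{c^{2}}{5}\right) = \left(V^{2} + 41 c\right) - \left(\frac{14}{45} + \frac{c^{2}}{5}\right) = - \frac{14}{45} + V^{2} + 41 c - \frac{c^{2}}{5}$)
$\left(y{\left(B{\left(-9 \right)},213 \right)} + 35164\right) \left(-1650 - 1281\right) = \left(\left(- \frac{14}{45} + 10^{2} + 41 \cdot 213 - \frac{213^{2}}{5}\right) + 35164\right) \left(-1650 - 1281\right) = \left(\left(- \frac{14}{45} + 100 + 8733 - \frac{45369}{5}\right) + 35164\right) \left(-2931\right) = \left(- \frac{2170}{9} + 35164\right) \left(-2931\right) = \frac{314306}{9} \left(-2931\right) = - \frac{307076962}{3}$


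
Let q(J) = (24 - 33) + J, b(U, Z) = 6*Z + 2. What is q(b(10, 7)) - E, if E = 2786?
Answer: -2751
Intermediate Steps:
b(U, Z) = 2 + 6*Z
q(J) = -9 + J
q(b(10, 7)) - E = (-9 + (2 + 6*7)) - 1*2786 = (-9 + (2 + 42)) - 2786 = (-9 + 44) - 2786 = 35 - 2786 = -2751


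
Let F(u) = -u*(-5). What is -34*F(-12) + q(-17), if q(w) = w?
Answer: 2023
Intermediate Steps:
F(u) = 5*u
-34*F(-12) + q(-17) = -170*(-12) - 17 = -34*(-60) - 17 = 2040 - 17 = 2023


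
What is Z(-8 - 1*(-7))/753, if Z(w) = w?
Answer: -1/753 ≈ -0.0013280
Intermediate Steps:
Z(-8 - 1*(-7))/753 = (-8 - 1*(-7))/753 = (-8 + 7)*(1/753) = -1*1/753 = -1/753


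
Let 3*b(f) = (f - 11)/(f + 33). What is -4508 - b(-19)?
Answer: -31551/7 ≈ -4507.3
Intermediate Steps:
b(f) = (-11 + f)/(3*(33 + f)) (b(f) = ((f - 11)/(f + 33))/3 = ((-11 + f)/(33 + f))/3 = (-11 + f)/(3*(33 + f)))
-4508 - b(-19) = -4508 - (-11 - 19)/(3*(33 - 19)) = -4508 - (-30)/(3*14) = -4508 - 1*(-5/7) = -4508 + 5/7 = -31551/7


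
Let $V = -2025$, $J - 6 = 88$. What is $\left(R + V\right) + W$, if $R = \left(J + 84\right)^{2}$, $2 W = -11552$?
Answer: $23883$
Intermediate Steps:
$J = 94$ ($J = 6 + 88 = 94$)
$W = -5776$ ($W = \frac{1}{2} \left(-11552\right) = -5776$)
$R = 31684$ ($R = \left(94 + 84\right)^{2} = 178^{2} = 31684$)
$\left(R + V\right) + W = \left(31684 - 2025\right) - 5776 = 29659 - 5776 = 23883$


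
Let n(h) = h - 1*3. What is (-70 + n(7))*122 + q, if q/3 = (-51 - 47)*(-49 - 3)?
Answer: 7236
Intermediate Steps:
n(h) = -3 + h (n(h) = h - 3 = -3 + h)
q = 15288 (q = 3*((-51 - 47)*(-49 - 3)) = 3*(-98*(-52)) = 3*5096 = 15288)
(-70 + n(7))*122 + q = (-70 + (-3 + 7))*122 + 15288 = (-70 + 4)*122 + 15288 = -66*122 + 15288 = -8052 + 15288 = 7236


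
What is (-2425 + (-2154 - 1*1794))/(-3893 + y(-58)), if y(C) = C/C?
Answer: 6373/3892 ≈ 1.6375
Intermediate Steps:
y(C) = 1
(-2425 + (-2154 - 1*1794))/(-3893 + y(-58)) = (-2425 + (-2154 - 1*1794))/(-3893 + 1) = (-2425 + (-2154 - 1794))/(-3892) = (-2425 - 3948)*(-1/3892) = -6373*(-1/3892) = 6373/3892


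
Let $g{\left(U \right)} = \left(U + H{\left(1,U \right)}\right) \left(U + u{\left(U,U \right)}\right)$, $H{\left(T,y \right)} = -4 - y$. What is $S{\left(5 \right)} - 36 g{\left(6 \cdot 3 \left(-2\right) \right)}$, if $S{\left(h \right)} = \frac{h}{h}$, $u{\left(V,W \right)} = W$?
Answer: $-10367$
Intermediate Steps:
$S{\left(h \right)} = 1$
$g{\left(U \right)} = - 8 U$ ($g{\left(U \right)} = \left(U - \left(4 + U\right)\right) \left(U + U\right) = - 4 \cdot 2 U = - 8 U$)
$S{\left(5 \right)} - 36 g{\left(6 \cdot 3 \left(-2\right) \right)} = 1 - 36 \left(- 8 \cdot 6 \cdot 3 \left(-2\right)\right) = 1 - 36 \left(- 8 \cdot 18 \left(-2\right)\right) = 1 - 36 \left(\left(-8\right) \left(-36\right)\right) = 1 - 10368 = -10367$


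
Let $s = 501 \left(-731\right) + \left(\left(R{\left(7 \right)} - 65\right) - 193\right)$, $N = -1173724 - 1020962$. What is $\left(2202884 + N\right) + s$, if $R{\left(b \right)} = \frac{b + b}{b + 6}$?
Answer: $- \frac{4657769}{13} \approx -3.5829 \cdot 10^{5}$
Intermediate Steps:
$N = -2194686$ ($N = -1173724 - 1020962 = -2194686$)
$R{\left(b \right)} = \frac{2 b}{6 + b}$
$s = - \frac{4764343}{13}$ ($s = 501 \left(-731\right) - \left(258 - \frac{14}{6 + 7}\right) = -366231 - \left(258 - \frac{14}{13}\right) = -366231 + \left(\left(\frac{14}{13} - 65\right) - 193\right) = -366231 - \frac{3340}{13} = - \frac{4764343}{13} \approx -3.6649 \cdot 10^{5}$)
$\left(2202884 + N\right) + s = \left(2202884 - 2194686\right) - \frac{4764343}{13} = 8198 - \frac{4764343}{13} = - \frac{4657769}{13}$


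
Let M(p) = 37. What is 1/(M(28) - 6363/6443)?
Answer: 6443/232028 ≈ 0.027768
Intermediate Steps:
1/(M(28) - 6363/6443) = 1/(37 - 6363/6443) = 1/(232028/6443) = 6443/232028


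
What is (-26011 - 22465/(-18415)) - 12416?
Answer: -141522148/3683 ≈ -38426.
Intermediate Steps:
(-26011 - 22465/(-18415)) - 12416 = (-26011 - 22465*(-1/18415)) - 12416 = (-26011 + 4493/3683) - 12416 = -95794020/3683 - 12416 = -141522148/3683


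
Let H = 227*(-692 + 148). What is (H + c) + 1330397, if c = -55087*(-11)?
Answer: 1812866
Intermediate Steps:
c = 605957
H = -123488 (H = 227*(-544) = -123488)
(H + c) + 1330397 = (-123488 + 605957) + 1330397 = 482469 + 1330397 = 1812866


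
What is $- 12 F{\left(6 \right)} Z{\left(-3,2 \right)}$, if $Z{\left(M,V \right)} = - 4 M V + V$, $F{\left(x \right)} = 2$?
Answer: $-624$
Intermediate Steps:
$Z{\left(M,V \right)} = V - 4 M V$ ($Z{\left(M,V \right)} = - 4 M V + V = V - 4 M V$)
$- 12 F{\left(6 \right)} Z{\left(-3,2 \right)} = \left(-12\right) 2 \cdot 2 \left(1 - -12\right) = - 24 \cdot 2 \left(1 + 12\right) = - 24 \cdot 2 \cdot 13 = \left(-24\right) 26 = -624$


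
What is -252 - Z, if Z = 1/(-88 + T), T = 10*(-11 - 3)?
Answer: -57455/228 ≈ -252.00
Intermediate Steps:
T = -140 (T = 10*(-14) = -140)
Z = -1/228 (Z = 1/(-88 - 140) = 1/(-228) = -1/228 ≈ -0.0043860)
-252 - Z = -252 - 1*(-1/228) = -252 + 1/228 = -57455/228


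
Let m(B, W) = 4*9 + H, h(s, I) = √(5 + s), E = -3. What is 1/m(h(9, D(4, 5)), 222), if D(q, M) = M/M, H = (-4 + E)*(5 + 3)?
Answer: -1/20 ≈ -0.050000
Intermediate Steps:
H = -56 (H = (-4 - 3)*(5 + 3) = -7*8 = -56)
D(q, M) = 1
m(B, W) = -20 (m(B, W) = 4*9 - 56 = 36 - 56 = -20)
1/m(h(9, D(4, 5)), 222) = 1/(-20) = -1/20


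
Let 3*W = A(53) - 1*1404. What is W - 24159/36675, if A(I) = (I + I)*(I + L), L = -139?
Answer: -14292351/4075 ≈ -3507.3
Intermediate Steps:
A(I) = 2*I*(-139 + I) (A(I) = (I + I)*(I - 139) = (2*I)*(-139 + I) = 2*I*(-139 + I))
W = -10520/3 (W = (2*53*(-139 + 53) - 1*1404)/3 = (2*53*(-86) - 1404)/3 = (-9116 - 1404)/3 = (⅓)*(-10520) = -10520/3 ≈ -3506.7)
W - 24159/36675 = -10520/3 - 24159/36675 = -10520/3 - 1*8053/12225 = -10520/3 - 8053/12225 = -14292351/4075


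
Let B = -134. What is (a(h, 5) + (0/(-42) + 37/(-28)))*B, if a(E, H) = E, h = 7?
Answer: -10653/14 ≈ -760.93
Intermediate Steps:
(a(h, 5) + (0/(-42) + 37/(-28)))*B = (7 + (0/(-42) + 37/(-28)))*(-134) = (7 + (0*(-1/42) + 37*(-1/28)))*(-134) = (7 + (0 - 37/28))*(-134) = (7 - 37/28)*(-134) = (159/28)*(-134) = -10653/14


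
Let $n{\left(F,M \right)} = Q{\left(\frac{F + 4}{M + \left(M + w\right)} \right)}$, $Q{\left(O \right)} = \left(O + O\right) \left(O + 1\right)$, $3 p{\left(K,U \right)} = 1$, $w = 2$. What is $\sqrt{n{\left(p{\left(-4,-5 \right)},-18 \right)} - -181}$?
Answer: $\frac{19 \sqrt{5210}}{102} \approx 13.445$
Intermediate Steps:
$p{\left(K,U \right)} = \frac{1}{3}$ ($p{\left(K,U \right)} = \frac{1}{3} \cdot 1 = \frac{1}{3}$)
$Q{\left(O \right)} = 2 O \left(1 + O\right)$
$n{\left(F,M \right)} = \frac{2 \left(1 + \frac{4 + F}{2 + 2 M}\right) \left(4 + F\right)}{2 + 2 M}$ ($n{\left(F,M \right)} = 2 \frac{F + 4}{M + \left(M + 2\right)} \left(1 + \frac{F + 4}{M + \left(M + 2\right)}\right) = 2 \frac{4 + F}{M + \left(2 + M\right)} \left(1 + \frac{4 + F}{M + \left(2 + M\right)}\right) = 2 \frac{4 + F}{2 + 2 M} \left(1 + \frac{4 + F}{2 + 2 M}\right) = \frac{2 \left(1 + \frac{4 + F}{2 + 2 M}\right) \left(4 + F\right)}{2 + 2 M}$)
$\sqrt{n{\left(p{\left(-4,-5 \right)},-18 \right)} - -181} = \sqrt{\frac{\left(4 + \frac{1}{3}\right) \left(6 + \frac{1}{3} + 2 \left(-18\right)\right)}{2 \left(1 - 18\right)^{2}} - -181} = \sqrt{\frac{1}{2} \cdot \frac{1}{289} \cdot \frac{13}{3} \left(6 + \frac{1}{3} - 36\right) + \left(-54 + 235\right)} = \sqrt{\frac{1}{2} \cdot \frac{1}{289} \cdot \frac{13}{3} \left(- \frac{89}{3}\right) + 181} = \sqrt{- \frac{1157}{5202} + 181} = \sqrt{\frac{940405}{5202}} = \frac{19 \sqrt{5210}}{102}$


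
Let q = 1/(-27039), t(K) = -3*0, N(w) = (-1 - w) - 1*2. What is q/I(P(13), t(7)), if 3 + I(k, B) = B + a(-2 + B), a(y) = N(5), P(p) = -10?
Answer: 1/297429 ≈ 3.3621e-6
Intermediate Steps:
N(w) = -3 - w (N(w) = (-1 - w) - 2 = -3 - w)
a(y) = -8 (a(y) = -3 - 1*5 = -3 - 5 = -8)
t(K) = 0
q = -1/27039 ≈ -3.6984e-5
I(k, B) = -11 + B (I(k, B) = -3 + (B - 8) = -3 + (-8 + B) = -11 + B)
q/I(P(13), t(7)) = -1/(27039*(-11 + 0)) = -1/27039/(-11) = -1/27039*(-1/11) = 1/297429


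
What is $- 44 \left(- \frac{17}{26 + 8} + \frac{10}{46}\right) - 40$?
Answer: $- \frac{634}{23} \approx -27.565$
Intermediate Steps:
$- 44 \left(- \frac{17}{26 + 8} + \frac{10}{46}\right) - 40 = - 44 \left(- \frac{17}{34} + 10 \cdot \frac{1}{46}\right) - 40 = - 44 \left(\left(-17\right) \frac{1}{34} + \frac{5}{23}\right) - 40 = - 44 \left(- \frac{1}{2} + \frac{5}{23}\right) - 40 = \left(-44\right) \left(- \frac{13}{46}\right) - 40 = \frac{286}{23} - 40 = - \frac{634}{23}$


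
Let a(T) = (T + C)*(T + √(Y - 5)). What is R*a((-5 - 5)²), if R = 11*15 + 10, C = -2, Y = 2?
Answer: 1715000 + 17150*I*√3 ≈ 1.715e+6 + 29705.0*I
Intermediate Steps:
a(T) = (-2 + T)*(T + I*√3) (a(T) = (T - 2)*(T + √(2 - 5)) = (-2 + T)*(T + √(-3)) = (-2 + T)*(T + I*√3))
R = 175 (R = 165 + 10 = 175)
R*a((-5 - 5)²) = 175*(((-5 - 5)²)² - 2*(-5 - 5)² - 2*I*√3 + I*(-5 - 5)²*√3) = 175*(((-10)²)² - 2*(-10)² - 2*I*√3 + I*(-10)²*√3) = 175*(100² - 2*100 - 2*I*√3 + I*100*√3) = 175*(10000 - 200 - 2*I*√3 + 100*I*√3) = 175*(9800 + 98*I*√3) = 1715000 + 17150*I*√3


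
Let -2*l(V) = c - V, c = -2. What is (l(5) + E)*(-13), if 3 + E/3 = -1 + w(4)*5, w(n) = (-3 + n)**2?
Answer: -169/2 ≈ -84.500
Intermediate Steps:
E = 3 (E = -9 + 3*(-1 + (-3 + 4)**2*5) = -9 + 3*(-1 + 1**2*5) = -9 + 3*(-1 + 1*5) = -9 + 3*(-1 + 5) = -9 + 3*4 = -9 + 12 = 3)
l(V) = 1 + V/2 (l(V) = -(-2 - V)/2 = 1 + V/2)
(l(5) + E)*(-13) = ((1 + (1/2)*5) + 3)*(-13) = ((1 + 5/2) + 3)*(-13) = (7/2 + 3)*(-13) = (13/2)*(-13) = -169/2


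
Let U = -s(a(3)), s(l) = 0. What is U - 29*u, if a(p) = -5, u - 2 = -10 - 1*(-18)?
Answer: -290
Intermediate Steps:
u = 10 (u = 2 + (-10 - 1*(-18)) = 2 + (-10 + 18) = 2 + 8 = 10)
U = 0 (U = -1*0 = 0)
U - 29*u = 0 - 29*10 = 0 - 290 = -290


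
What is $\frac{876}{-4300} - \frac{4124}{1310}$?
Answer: $- \frac{472019}{140825} \approx -3.3518$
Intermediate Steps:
$\frac{876}{-4300} - \frac{4124}{1310} = 876 \left(- \frac{1}{4300}\right) - \frac{2062}{655} = - \frac{219}{1075} - \frac{2062}{655} = - \frac{472019}{140825}$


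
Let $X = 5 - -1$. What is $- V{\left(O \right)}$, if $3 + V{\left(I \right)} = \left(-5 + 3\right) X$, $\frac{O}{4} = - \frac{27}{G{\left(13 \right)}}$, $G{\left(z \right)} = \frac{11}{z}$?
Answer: $15$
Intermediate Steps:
$X = 6$ ($X = 5 + 1 = 6$)
$O = - \frac{1404}{11}$ ($O = 4 \left(- \frac{27}{11 \cdot \frac{1}{13}}\right) = 4 \left(- \frac{27}{\frac{11}{13}}\right) = 4 \left(\left(-27\right) \frac{13}{11}\right) = 4 \left(- \frac{351}{11}\right) = - \frac{1404}{11} \approx -127.64$)
$V{\left(I \right)} = -15$ ($V{\left(I \right)} = -3 + \left(-5 + 3\right) 6 = -3 - 12 = -15$)
$- V{\left(O \right)} = \left(-1\right) \left(-15\right) = 15$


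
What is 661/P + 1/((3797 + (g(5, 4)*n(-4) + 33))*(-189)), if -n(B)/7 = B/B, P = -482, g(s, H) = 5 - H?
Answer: -477604049/348267654 ≈ -1.3714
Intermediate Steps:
n(B) = -7 (n(B) = -7*B/B = -7*1 = -7)
661/P + 1/((3797 + (g(5, 4)*n(-4) + 33))*(-189)) = 661/(-482) + 1/((3797 + ((5 - 1*4)*(-7) + 33))*(-189)) = 661*(-1/482) - 1/189/(3797 + ((5 - 4)*(-7) + 33)) = -661/482 - 1/189/(3797 + (1*(-7) + 33)) = -661/482 - 1/189/(3797 + (-7 + 33)) = -661/482 - 1/189/(3797 + 26) = -661/482 - 1/189/3823 = -661/482 + (1/3823)*(-1/189) = -661/482 - 1/722547 = -477604049/348267654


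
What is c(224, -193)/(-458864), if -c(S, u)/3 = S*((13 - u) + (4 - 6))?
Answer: 72/241 ≈ 0.29876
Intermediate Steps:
c(S, u) = -3*S*(11 - u) (c(S, u) = -3*S*((13 - u) + (4 - 6)) = -3*S*((13 - u) - 2) = -3*S*(11 - u))
c(224, -193)/(-458864) = (3*224*(-11 - 193))/(-458864) = (3*224*(-204))*(-1/458864) = -137088*(-1/458864) = 72/241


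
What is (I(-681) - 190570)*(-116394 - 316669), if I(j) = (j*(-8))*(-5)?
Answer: 94325452030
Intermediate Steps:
I(j) = 40*j (I(j) = -8*j*(-5) = 40*j)
(I(-681) - 190570)*(-116394 - 316669) = (40*(-681) - 190570)*(-116394 - 316669) = (-27240 - 190570)*(-433063) = -217810*(-433063) = 94325452030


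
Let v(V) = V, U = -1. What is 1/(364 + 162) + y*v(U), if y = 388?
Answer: -204087/526 ≈ -388.00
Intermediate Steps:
1/(364 + 162) + y*v(U) = 1/(364 + 162) + 388*(-1) = 1/526 - 388 = -204087/526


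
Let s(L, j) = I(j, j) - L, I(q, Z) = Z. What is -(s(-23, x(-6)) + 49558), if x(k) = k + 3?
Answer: -49578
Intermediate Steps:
x(k) = 3 + k
s(L, j) = j - L
-(s(-23, x(-6)) + 49558) = -(((3 - 6) - 1*(-23)) + 49558) = -((-3 + 23) + 49558) = -(20 + 49558) = -1*49578 = -49578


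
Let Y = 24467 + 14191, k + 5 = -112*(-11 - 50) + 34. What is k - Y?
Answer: -31797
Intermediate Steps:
k = 6861 (k = -5 + (-112*(-11 - 50) + 34) = -5 + (-112*(-61) + 34) = -5 + (6832 + 34) = -5 + 6866 = 6861)
Y = 38658
k - Y = 6861 - 1*38658 = 6861 - 38658 = -31797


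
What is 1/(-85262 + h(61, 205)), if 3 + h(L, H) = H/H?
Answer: -1/85264 ≈ -1.1728e-5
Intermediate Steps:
h(L, H) = -2 (h(L, H) = -3 + H/H = -3 + 1 = -2)
1/(-85262 + h(61, 205)) = 1/(-85262 - 2) = 1/(-85264) = -1/85264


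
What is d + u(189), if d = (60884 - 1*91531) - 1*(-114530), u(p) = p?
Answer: 84072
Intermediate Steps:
d = 83883 (d = (60884 - 91531) + 114530 = -30647 + 114530 = 83883)
d + u(189) = 83883 + 189 = 84072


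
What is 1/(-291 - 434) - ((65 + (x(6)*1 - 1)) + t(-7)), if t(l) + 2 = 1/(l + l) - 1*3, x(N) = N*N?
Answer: -963539/10150 ≈ -94.930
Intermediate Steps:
x(N) = N**2
t(l) = -5 + 1/(2*l) (t(l) = -2 + (1/(l + l) - 1*3) = -2 + (1/(2*l) - 3) = -2 + (-3 + 1/(2*l)) = -5 + 1/(2*l))
1/(-291 - 434) - ((65 + (x(6)*1 - 1)) + t(-7)) = 1/(-291 - 434) - ((65 + (6**2*1 - 1)) + (-5 + (1/2)/(-7))) = 1/(-725) - ((65 + (36*1 - 1)) + (-5 + (1/2)*(-1/7))) = -1/725 - ((65 + (36 - 1)) + (-5 - 1/14)) = -1/725 - ((65 + 35) - 71/14) = -1/725 - (100 - 71/14) = -1/725 - 1*1329/14 = -1/725 - 1329/14 = -963539/10150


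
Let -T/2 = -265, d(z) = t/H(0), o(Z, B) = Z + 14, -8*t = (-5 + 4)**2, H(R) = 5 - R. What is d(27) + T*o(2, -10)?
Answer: 339199/40 ≈ 8480.0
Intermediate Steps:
t = -1/8 (t = -(-5 + 4)**2/8 = -1/8*(-1)**2 = -1/8*1 = -1/8 ≈ -0.12500)
o(Z, B) = 14 + Z
d(z) = -1/40 (d(z) = -1/(8*(5 - 1*0)) = -1/(8*(5 + 0)) = -1/8/5 = -1/8*1/5 = -1/40)
T = 530 (T = -2*(-265) = 530)
d(27) + T*o(2, -10) = -1/40 + 530*(14 + 2) = -1/40 + 530*16 = -1/40 + 8480 = 339199/40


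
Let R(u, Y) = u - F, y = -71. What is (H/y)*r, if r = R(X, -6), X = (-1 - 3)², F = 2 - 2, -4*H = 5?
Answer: 20/71 ≈ 0.28169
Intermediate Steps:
H = -5/4 (H = -¼*5 = -5/4 ≈ -1.2500)
F = 0
X = 16 (X = (-4)² = 16)
R(u, Y) = u (R(u, Y) = u - 1*0 = u + 0 = u)
r = 16
(H/y)*r = -5/4/(-71)*16 = -5/4*(-1/71)*16 = (5/284)*16 = 20/71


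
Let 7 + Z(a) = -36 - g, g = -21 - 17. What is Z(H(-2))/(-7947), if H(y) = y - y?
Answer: 5/7947 ≈ 0.00062917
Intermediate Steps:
H(y) = 0
g = -38
Z(a) = -5 (Z(a) = -7 + (-36 - 1*(-38)) = -7 + (-36 + 38) = -7 + 2 = -5)
Z(H(-2))/(-7947) = -5/(-7947) = -5*(-1/7947) = 5/7947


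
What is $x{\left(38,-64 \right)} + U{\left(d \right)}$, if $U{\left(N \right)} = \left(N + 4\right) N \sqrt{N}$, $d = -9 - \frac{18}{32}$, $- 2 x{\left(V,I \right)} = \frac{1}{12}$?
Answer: $- \frac{1}{24} + \frac{40851 i \sqrt{17}}{1024} \approx -0.041667 + 164.49 i$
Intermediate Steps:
$x{\left(V,I \right)} = - \frac{1}{24}$ ($x{\left(V,I \right)} = - \frac{1}{2 \cdot 12} = \left(- \frac{1}{2}\right) \frac{1}{12} = - \frac{1}{24}$)
$d = - \frac{153}{16}$ ($d = -9 - 18 \cdot \frac{1}{32} = -9 - \frac{9}{16} = - \frac{153}{16} \approx -9.5625$)
$U{\left(N \right)} = N^{\frac{3}{2}} \left(4 + N\right)$ ($U{\left(N \right)} = \left(4 + N\right) N \sqrt{N} = N \left(4 + N\right) \sqrt{N} = N^{\frac{3}{2}} \left(4 + N\right)$)
$x{\left(38,-64 \right)} + U{\left(d \right)} = - \frac{1}{24} + \left(- \frac{153}{16}\right)^{\frac{3}{2}} \left(4 - \frac{153}{16}\right) = - \frac{1}{24} + - \frac{459 i \sqrt{17}}{64} \left(- \frac{89}{16}\right) = - \frac{1}{24} + \frac{40851 i \sqrt{17}}{1024}$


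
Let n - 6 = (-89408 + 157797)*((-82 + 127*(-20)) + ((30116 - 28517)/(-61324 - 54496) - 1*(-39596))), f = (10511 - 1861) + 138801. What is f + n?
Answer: 292881145212249/115820 ≈ 2.5288e+9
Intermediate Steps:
f = 147451 (f = 8650 + 138801 = 147451)
n = 292864067437429/115820 (n = 6 + (-89408 + 157797)*((-82 + 127*(-20)) + ((30116 - 28517)/(-61324 - 54496) - 1*(-39596))) = 6 + 68389*((-82 - 2540) + (1599/(-115820) + 39596)) = 6 + 68389*(-2622 + (1599*(-1/115820) + 39596)) = 6 + 68389*(-2622 + (-1599/115820 + 39596)) = 6 + 68389*(-2622 + 4586007121/115820) = 6 + 68389*(4282327081/115820) = 6 + 292864066742509/115820 = 292864067437429/115820 ≈ 2.5286e+9)
f + n = 147451 + 292864067437429/115820 = 292881145212249/115820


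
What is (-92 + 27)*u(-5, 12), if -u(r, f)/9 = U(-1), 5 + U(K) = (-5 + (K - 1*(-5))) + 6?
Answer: 0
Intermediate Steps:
U(K) = 1 + K (U(K) = -5 + ((-5 + (K - 1*(-5))) + 6) = -5 + ((-5 + (K + 5)) + 6) = -5 + ((-5 + (5 + K)) + 6) = -5 + (K + 6) = -5 + (6 + K) = 1 + K)
u(r, f) = 0 (u(r, f) = -9*(1 - 1) = -9*0 = 0)
(-92 + 27)*u(-5, 12) = (-92 + 27)*0 = -65*0 = 0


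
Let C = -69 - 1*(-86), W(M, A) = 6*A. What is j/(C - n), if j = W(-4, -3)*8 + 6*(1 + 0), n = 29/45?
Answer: -135/16 ≈ -8.4375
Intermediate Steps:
C = 17 (C = -69 + 86 = 17)
n = 29/45 (n = 29*(1/45) = 29/45 ≈ 0.64444)
j = -138 (j = (6*(-3))*8 + 6*(1 + 0) = -18*8 + 6*1 = -144 + 6 = -138)
j/(C - n) = -138/(17 - 1*29/45) = -138/(17 - 29/45) = -138/736/45 = -138*45/736 = -135/16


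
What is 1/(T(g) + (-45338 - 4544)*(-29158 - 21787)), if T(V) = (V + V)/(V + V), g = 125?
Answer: 1/2541238491 ≈ 3.9351e-10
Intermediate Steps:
T(V) = 1 (T(V) = (2*V)/((2*V)) = (2*V)*(1/(2*V)) = 1)
1/(T(g) + (-45338 - 4544)*(-29158 - 21787)) = 1/(1 + (-45338 - 4544)*(-29158 - 21787)) = 1/(1 - 49882*(-50945)) = 1/(1 + 2541238490) = 1/2541238491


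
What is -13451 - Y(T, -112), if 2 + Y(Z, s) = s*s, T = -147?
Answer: -25993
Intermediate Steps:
Y(Z, s) = -2 + s**2 (Y(Z, s) = -2 + s*s = -2 + s**2)
-13451 - Y(T, -112) = -13451 - (-2 + (-112)**2) = -13451 - (-2 + 12544) = -13451 - 1*12542 = -13451 - 12542 = -25993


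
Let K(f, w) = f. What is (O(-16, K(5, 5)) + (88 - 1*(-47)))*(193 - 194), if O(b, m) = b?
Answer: -119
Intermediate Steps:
(O(-16, K(5, 5)) + (88 - 1*(-47)))*(193 - 194) = (-16 + (88 - 1*(-47)))*(193 - 194) = (-16 + (88 + 47))*(-1) = (-16 + 135)*(-1) = 119*(-1) = -119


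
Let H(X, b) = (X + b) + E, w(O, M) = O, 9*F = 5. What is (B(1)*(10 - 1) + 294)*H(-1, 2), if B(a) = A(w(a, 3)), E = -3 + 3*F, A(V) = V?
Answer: -101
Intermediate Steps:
F = 5/9 (F = (⅑)*5 = 5/9 ≈ 0.55556)
E = -4/3 (E = -3 + 3*(5/9) = -3 + 5/3 = -4/3 ≈ -1.3333)
B(a) = a
H(X, b) = -4/3 + X + b (H(X, b) = (X + b) - 4/3 = -4/3 + X + b)
(B(1)*(10 - 1) + 294)*H(-1, 2) = (1*(10 - 1) + 294)*(-4/3 - 1 + 2) = (1*9 + 294)*(-⅓) = (9 + 294)*(-⅓) = 303*(-⅓) = -101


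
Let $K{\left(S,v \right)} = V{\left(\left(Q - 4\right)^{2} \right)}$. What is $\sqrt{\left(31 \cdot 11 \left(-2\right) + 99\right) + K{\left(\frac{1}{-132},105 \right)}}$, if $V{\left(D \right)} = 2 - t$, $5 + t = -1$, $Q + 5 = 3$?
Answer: $5 i \sqrt{23} \approx 23.979 i$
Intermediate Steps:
$Q = -2$ ($Q = -5 + 3 = -2$)
$t = -6$ ($t = -5 - 1 = -6$)
$V{\left(D \right)} = 8$ ($V{\left(D \right)} = 2 - -6 = 2 + 6 = 8$)
$K{\left(S,v \right)} = 8$
$\sqrt{\left(31 \cdot 11 \left(-2\right) + 99\right) + K{\left(\frac{1}{-132},105 \right)}} = \sqrt{\left(31 \cdot 11 \left(-2\right) + 99\right) + 8} = \sqrt{\left(31 \left(-22\right) + 99\right) + 8} = \sqrt{\left(-682 + 99\right) + 8} = \sqrt{-583 + 8} = \sqrt{-575} = 5 i \sqrt{23}$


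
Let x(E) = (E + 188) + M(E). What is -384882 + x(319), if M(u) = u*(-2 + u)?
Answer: -283252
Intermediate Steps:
x(E) = 188 + E + E*(-2 + E) (x(E) = (E + 188) + E*(-2 + E) = (188 + E) + E*(-2 + E) = 188 + E + E*(-2 + E))
-384882 + x(319) = -384882 + (188 + 319² - 1*319) = -384882 + (188 + 101761 - 319) = -384882 + 101630 = -283252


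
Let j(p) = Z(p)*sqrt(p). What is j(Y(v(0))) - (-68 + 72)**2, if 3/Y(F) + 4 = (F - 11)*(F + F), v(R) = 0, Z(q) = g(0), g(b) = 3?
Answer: -16 + 3*I*sqrt(3)/2 ≈ -16.0 + 2.5981*I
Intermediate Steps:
Z(q) = 3
Y(F) = 3/(-4 + 2*F*(-11 + F)) (Y(F) = 3/(-4 + (F - 11)*(F + F)) = 3/(-4 + (-11 + F)*(2*F)) = 3/(-4 + 2*F*(-11 + F)))
j(p) = 3*sqrt(p)
j(Y(v(0))) - (-68 + 72)**2 = 3*sqrt(3/(2*(-2 + 0**2 - 11*0))) - (-68 + 72)**2 = 3*sqrt(3/(2*(-2 + 0 + 0))) - 1*4**2 = 3*sqrt((3/2)/(-2)) - 1*16 = 3*sqrt((3/2)*(-1/2)) - 16 = 3*sqrt(-3/4) - 16 = 3*(I*sqrt(3)/2) - 16 = 3*I*sqrt(3)/2 - 16 = -16 + 3*I*sqrt(3)/2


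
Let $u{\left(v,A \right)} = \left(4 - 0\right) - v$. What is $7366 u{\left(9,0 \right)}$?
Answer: $-36830$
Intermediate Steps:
$u{\left(v,A \right)} = 4 - v$ ($u{\left(v,A \right)} = \left(4 + 0\right) - v = 4 - v$)
$7366 u{\left(9,0 \right)} = 7366 \left(4 - 9\right) = 7366 \left(-5\right) = -36830$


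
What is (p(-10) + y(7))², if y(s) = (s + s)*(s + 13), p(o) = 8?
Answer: 82944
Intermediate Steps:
y(s) = 2*s*(13 + s) (y(s) = (2*s)*(13 + s) = 2*s*(13 + s))
(p(-10) + y(7))² = (8 + 2*7*(13 + 7))² = (8 + 2*7*20)² = (8 + 280)² = 288² = 82944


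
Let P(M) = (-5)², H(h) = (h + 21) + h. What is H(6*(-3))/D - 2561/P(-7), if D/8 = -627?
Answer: -4281867/41800 ≈ -102.44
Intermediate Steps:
H(h) = 21 + 2*h (H(h) = (21 + h) + h = 21 + 2*h)
D = -5016 (D = 8*(-627) = -5016)
P(M) = 25
H(6*(-3))/D - 2561/P(-7) = (21 + 2*(6*(-3)))/(-5016) - 2561/25 = (21 + 2*(-18))*(-1/5016) - 2561*1/25 = (21 - 36)*(-1/5016) - 2561/25 = -15*(-1/5016) - 2561/25 = 5/1672 - 2561/25 = -4281867/41800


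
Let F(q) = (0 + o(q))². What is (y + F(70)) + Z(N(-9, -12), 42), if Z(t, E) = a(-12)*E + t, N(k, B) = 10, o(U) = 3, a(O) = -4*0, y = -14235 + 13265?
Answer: -951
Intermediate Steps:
y = -970
a(O) = 0
F(q) = 9 (F(q) = (0 + 3)² = 3² = 9)
Z(t, E) = t (Z(t, E) = 0*E + t = 0 + t = t)
(y + F(70)) + Z(N(-9, -12), 42) = (-970 + 9) + 10 = -961 + 10 = -951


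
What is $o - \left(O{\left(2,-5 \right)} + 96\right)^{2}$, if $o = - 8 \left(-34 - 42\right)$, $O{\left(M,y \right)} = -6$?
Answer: $-7492$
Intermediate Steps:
$o = 608$ ($o = \left(-8\right) \left(-76\right) = 608$)
$o - \left(O{\left(2,-5 \right)} + 96\right)^{2} = 608 - \left(-6 + 96\right)^{2} = 608 - 90^{2} = 608 - 8100 = -7492$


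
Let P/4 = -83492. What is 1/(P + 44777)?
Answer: -1/289191 ≈ -3.4579e-6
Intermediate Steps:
P = -333968 (P = 4*(-83492) = -333968)
1/(P + 44777) = 1/(-333968 + 44777) = 1/(-289191) = -1/289191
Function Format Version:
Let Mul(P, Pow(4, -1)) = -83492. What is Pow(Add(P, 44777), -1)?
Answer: Rational(-1, 289191) ≈ -3.4579e-6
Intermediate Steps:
P = -333968 (P = Mul(4, -83492) = -333968)
Pow(Add(P, 44777), -1) = Pow(Add(-333968, 44777), -1) = Pow(-289191, -1) = Rational(-1, 289191)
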